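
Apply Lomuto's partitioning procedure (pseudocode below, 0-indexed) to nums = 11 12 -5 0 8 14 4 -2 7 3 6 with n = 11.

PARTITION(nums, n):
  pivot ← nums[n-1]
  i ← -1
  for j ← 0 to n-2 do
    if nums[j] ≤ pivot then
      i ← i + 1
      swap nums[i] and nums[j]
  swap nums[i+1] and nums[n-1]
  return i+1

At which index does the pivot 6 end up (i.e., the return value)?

5

pivot=6, i=-1
j=0: 11>6, skip
j=1: 12>6, skip
j=2: -5≤6, i=0, swap(0,2) ⇒ -5 12 11 0 8 14 4 -2 7 3 6
j=3: 0≤6, i=1, swap(1,3) ⇒ -5 0 11 12 8 14 4 -2 7 3 6
j=4: 8>6, skip
j=5: 14>6, skip
j=6: 4≤6, i=2, swap(2,6) ⇒ -5 0 4 12 8 14 11 -2 7 3 6
j=7: -2≤6, i=3, swap(3,7) ⇒ -5 0 4 -2 8 14 11 12 7 3 6
j=8: 7>6, skip
j=9: 3≤6, i=4, swap(4,9) ⇒ -5 0 4 -2 3 14 11 12 7 8 6
swap(5,10) ⇒ -5 0 4 -2 3 6 11 12 7 8 14; return 5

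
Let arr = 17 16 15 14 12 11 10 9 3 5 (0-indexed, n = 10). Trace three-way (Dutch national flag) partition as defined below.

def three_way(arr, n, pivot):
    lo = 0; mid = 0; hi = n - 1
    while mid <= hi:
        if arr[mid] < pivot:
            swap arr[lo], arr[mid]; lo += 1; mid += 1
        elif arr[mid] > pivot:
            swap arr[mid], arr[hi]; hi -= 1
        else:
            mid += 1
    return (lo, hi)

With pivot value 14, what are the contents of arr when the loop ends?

lo=0 mid=0 hi=9
17>14: swap(0,9), hi=8 ⇒ 5 16 15 14 12 11 10 9 3 17
5<14: swap(0,0), lo=1 mid=1 ⇒ 5 16 15 14 12 11 10 9 3 17
16>14: swap(1,8), hi=7 ⇒ 5 3 15 14 12 11 10 9 16 17
3<14: swap(1,1), lo=2 mid=2 ⇒ 5 3 15 14 12 11 10 9 16 17
15>14: swap(2,7), hi=6 ⇒ 5 3 9 14 12 11 10 15 16 17
9<14: swap(2,2), lo=3 mid=3 ⇒ 5 3 9 14 12 11 10 15 16 17
14=14: mid=4
12<14: swap(3,4), lo=4 mid=5 ⇒ 5 3 9 12 14 11 10 15 16 17
11<14: swap(4,5), lo=5 mid=6 ⇒ 5 3 9 12 11 14 10 15 16 17
10<14: swap(5,6), lo=6 mid=7 ⇒ 5 3 9 12 11 10 14 15 16 17
done. lo=6 hi=6; arr=5 3 9 12 11 10 14 15 16 17

5 3 9 12 11 10 14 15 16 17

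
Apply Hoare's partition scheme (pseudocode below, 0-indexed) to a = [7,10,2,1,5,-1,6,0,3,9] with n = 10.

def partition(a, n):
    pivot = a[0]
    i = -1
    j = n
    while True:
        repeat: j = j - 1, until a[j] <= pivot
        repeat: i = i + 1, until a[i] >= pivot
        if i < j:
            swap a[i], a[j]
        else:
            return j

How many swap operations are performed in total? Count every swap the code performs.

pivot=7
j stops at 8 (3), i stops at 0 (7); swap ⇒ [3,10,2,1,5,-1,6,0,7,9]
j stops at 7 (0), i stops at 1 (10); swap ⇒ [3,0,2,1,5,-1,6,10,7,9]
j stops at 6, i stops at 7; i≥j ⇒ return 6. a=[3,0,2,1,5,-1,6,10,7,9]

2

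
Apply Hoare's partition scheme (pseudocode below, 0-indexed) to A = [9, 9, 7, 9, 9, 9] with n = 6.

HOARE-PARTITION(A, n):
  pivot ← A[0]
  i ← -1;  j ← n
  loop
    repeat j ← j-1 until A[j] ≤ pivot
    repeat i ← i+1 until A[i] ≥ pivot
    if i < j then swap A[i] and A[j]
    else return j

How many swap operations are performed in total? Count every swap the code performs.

2

pivot = A[0] = 9; i = -1, j = 6
j→5 (A[5]=9≤9), i→0 (A[0]=9≥9); i<j, swap → [9, 9, 7, 9, 9, 9]
j→4 (A[4]=9≤9), i→1 (A[1]=9≥9); i<j, swap → [9, 9, 7, 9, 9, 9]
j→3, i→3; i≥j, return j=3. A = [9, 9, 7, 9, 9, 9]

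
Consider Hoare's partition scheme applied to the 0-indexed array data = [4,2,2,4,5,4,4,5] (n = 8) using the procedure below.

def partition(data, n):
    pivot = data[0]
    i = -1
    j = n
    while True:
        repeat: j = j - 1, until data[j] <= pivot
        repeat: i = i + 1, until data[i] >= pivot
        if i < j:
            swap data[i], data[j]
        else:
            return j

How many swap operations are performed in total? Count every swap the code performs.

2

pivot=4
j stops at 6 (4), i stops at 0 (4); swap ⇒ [4,2,2,4,5,4,4,5]
j stops at 5 (4), i stops at 3 (4); swap ⇒ [4,2,2,4,5,4,4,5]
j stops at 3, i stops at 4; i≥j ⇒ return 3. data=[4,2,2,4,5,4,4,5]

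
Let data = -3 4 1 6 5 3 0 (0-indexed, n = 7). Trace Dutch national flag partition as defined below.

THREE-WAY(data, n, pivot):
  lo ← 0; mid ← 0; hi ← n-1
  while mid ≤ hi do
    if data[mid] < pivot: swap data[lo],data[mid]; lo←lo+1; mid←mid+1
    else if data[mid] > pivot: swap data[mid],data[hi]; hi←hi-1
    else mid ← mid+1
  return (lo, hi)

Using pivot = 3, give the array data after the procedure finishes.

pivot = 3; lo=0, mid=0, hi=6
data[mid]=-3<3: swap data[0],data[0]; lo=1,mid=1 → -3 4 1 6 5 3 0
data[mid]=4>3: swap data[1],data[6]; hi=5 → -3 0 1 6 5 3 4
data[mid]=0<3: swap data[1],data[1]; lo=2,mid=2 → -3 0 1 6 5 3 4
data[mid]=1<3: swap data[2],data[2]; lo=3,mid=3 → -3 0 1 6 5 3 4
data[mid]=6>3: swap data[3],data[5]; hi=4 → -3 0 1 3 5 6 4
data[mid]=3=3: mid=4
data[mid]=5>3: swap data[4],data[4]; hi=3 → -3 0 1 3 5 6 4
end: lo=3, hi=3; data = -3 0 1 3 5 6 4

-3 0 1 3 5 6 4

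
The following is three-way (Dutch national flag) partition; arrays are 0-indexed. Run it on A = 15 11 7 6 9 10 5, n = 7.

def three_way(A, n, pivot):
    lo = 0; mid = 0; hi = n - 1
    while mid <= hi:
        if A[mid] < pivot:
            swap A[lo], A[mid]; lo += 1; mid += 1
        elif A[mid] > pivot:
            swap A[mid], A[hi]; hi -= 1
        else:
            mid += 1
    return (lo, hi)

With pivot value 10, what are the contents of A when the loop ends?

5 7 6 9 10 11 15

lo=0 mid=0 hi=6
15>10: swap(0,6), hi=5 ⇒ 5 11 7 6 9 10 15
5<10: swap(0,0), lo=1 mid=1 ⇒ 5 11 7 6 9 10 15
11>10: swap(1,5), hi=4 ⇒ 5 10 7 6 9 11 15
10=10: mid=2
7<10: swap(1,2), lo=2 mid=3 ⇒ 5 7 10 6 9 11 15
6<10: swap(2,3), lo=3 mid=4 ⇒ 5 7 6 10 9 11 15
9<10: swap(3,4), lo=4 mid=5 ⇒ 5 7 6 9 10 11 15
done. lo=4 hi=4; A=5 7 6 9 10 11 15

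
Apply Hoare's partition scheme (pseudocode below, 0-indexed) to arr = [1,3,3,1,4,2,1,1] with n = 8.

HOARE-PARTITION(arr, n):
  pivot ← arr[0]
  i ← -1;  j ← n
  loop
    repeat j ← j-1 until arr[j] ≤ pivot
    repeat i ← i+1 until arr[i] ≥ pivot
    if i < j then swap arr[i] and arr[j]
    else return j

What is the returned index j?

2

pivot = arr[0] = 1; i = -1, j = 8
j→7 (arr[7]=1≤1), i→0 (arr[0]=1≥1); i<j, swap → [1,3,3,1,4,2,1,1]
j→6 (arr[6]=1≤1), i→1 (arr[1]=3≥1); i<j, swap → [1,1,3,1,4,2,3,1]
j→3 (arr[3]=1≤1), i→2 (arr[2]=3≥1); i<j, swap → [1,1,1,3,4,2,3,1]
j→2, i→3; i≥j, return j=2. arr = [1,1,1,3,4,2,3,1]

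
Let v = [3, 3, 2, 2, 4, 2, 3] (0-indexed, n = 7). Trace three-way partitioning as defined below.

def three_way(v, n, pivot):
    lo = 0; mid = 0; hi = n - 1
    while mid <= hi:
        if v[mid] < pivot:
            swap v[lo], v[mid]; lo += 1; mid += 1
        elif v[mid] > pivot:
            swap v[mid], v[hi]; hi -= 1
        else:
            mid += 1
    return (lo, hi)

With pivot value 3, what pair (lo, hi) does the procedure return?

pivot = 3; lo=0, mid=0, hi=6
v[mid]=3=3: mid=1
v[mid]=3=3: mid=2
v[mid]=2<3: swap v[0],v[2]; lo=1,mid=3 → [2, 3, 3, 2, 4, 2, 3]
v[mid]=2<3: swap v[1],v[3]; lo=2,mid=4 → [2, 2, 3, 3, 4, 2, 3]
v[mid]=4>3: swap v[4],v[6]; hi=5 → [2, 2, 3, 3, 3, 2, 4]
v[mid]=3=3: mid=5
v[mid]=2<3: swap v[2],v[5]; lo=3,mid=6 → [2, 2, 2, 3, 3, 3, 4]
end: lo=3, hi=5; v = [2, 2, 2, 3, 3, 3, 4]

(3, 5)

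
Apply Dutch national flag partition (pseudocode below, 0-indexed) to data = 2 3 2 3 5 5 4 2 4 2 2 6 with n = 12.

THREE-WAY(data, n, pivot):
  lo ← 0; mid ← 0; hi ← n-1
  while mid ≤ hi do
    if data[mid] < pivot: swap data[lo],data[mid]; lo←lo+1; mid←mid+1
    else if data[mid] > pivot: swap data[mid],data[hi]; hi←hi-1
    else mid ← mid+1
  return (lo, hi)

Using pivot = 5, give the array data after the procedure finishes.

2 3 2 3 4 2 4 2 2 5 5 6

lo=0 mid=0 hi=11
2<5: swap(0,0), lo=1 mid=1 ⇒ 2 3 2 3 5 5 4 2 4 2 2 6
3<5: swap(1,1), lo=2 mid=2 ⇒ 2 3 2 3 5 5 4 2 4 2 2 6
2<5: swap(2,2), lo=3 mid=3 ⇒ 2 3 2 3 5 5 4 2 4 2 2 6
3<5: swap(3,3), lo=4 mid=4 ⇒ 2 3 2 3 5 5 4 2 4 2 2 6
5=5: mid=5
5=5: mid=6
4<5: swap(4,6), lo=5 mid=7 ⇒ 2 3 2 3 4 5 5 2 4 2 2 6
2<5: swap(5,7), lo=6 mid=8 ⇒ 2 3 2 3 4 2 5 5 4 2 2 6
4<5: swap(6,8), lo=7 mid=9 ⇒ 2 3 2 3 4 2 4 5 5 2 2 6
2<5: swap(7,9), lo=8 mid=10 ⇒ 2 3 2 3 4 2 4 2 5 5 2 6
2<5: swap(8,10), lo=9 mid=11 ⇒ 2 3 2 3 4 2 4 2 2 5 5 6
6>5: swap(11,11), hi=10 ⇒ 2 3 2 3 4 2 4 2 2 5 5 6
done. lo=9 hi=10; data=2 3 2 3 4 2 4 2 2 5 5 6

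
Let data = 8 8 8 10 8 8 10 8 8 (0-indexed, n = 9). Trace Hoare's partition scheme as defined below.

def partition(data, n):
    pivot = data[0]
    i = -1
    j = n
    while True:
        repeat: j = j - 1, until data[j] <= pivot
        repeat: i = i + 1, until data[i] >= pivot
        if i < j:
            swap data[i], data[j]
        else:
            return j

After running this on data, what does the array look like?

pivot = data[0] = 8; i = -1, j = 9
j→8 (data[8]=8≤8), i→0 (data[0]=8≥8); i<j, swap → 8 8 8 10 8 8 10 8 8
j→7 (data[7]=8≤8), i→1 (data[1]=8≥8); i<j, swap → 8 8 8 10 8 8 10 8 8
j→5 (data[5]=8≤8), i→2 (data[2]=8≥8); i<j, swap → 8 8 8 10 8 8 10 8 8
j→4 (data[4]=8≤8), i→3 (data[3]=10≥8); i<j, swap → 8 8 8 8 10 8 10 8 8
j→3, i→4; i≥j, return j=3. data = 8 8 8 8 10 8 10 8 8

8 8 8 8 10 8 10 8 8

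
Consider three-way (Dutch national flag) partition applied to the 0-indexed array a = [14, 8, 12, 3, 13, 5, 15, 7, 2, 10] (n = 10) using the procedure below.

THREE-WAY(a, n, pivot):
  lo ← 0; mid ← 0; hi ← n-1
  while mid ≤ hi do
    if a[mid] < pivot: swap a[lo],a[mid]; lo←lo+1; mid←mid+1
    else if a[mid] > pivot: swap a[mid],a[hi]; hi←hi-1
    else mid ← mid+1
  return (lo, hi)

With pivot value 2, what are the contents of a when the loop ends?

lo=0 mid=0 hi=9
14>2: swap(0,9), hi=8 ⇒ [10, 8, 12, 3, 13, 5, 15, 7, 2, 14]
10>2: swap(0,8), hi=7 ⇒ [2, 8, 12, 3, 13, 5, 15, 7, 10, 14]
2=2: mid=1
8>2: swap(1,7), hi=6 ⇒ [2, 7, 12, 3, 13, 5, 15, 8, 10, 14]
7>2: swap(1,6), hi=5 ⇒ [2, 15, 12, 3, 13, 5, 7, 8, 10, 14]
15>2: swap(1,5), hi=4 ⇒ [2, 5, 12, 3, 13, 15, 7, 8, 10, 14]
5>2: swap(1,4), hi=3 ⇒ [2, 13, 12, 3, 5, 15, 7, 8, 10, 14]
13>2: swap(1,3), hi=2 ⇒ [2, 3, 12, 13, 5, 15, 7, 8, 10, 14]
3>2: swap(1,2), hi=1 ⇒ [2, 12, 3, 13, 5, 15, 7, 8, 10, 14]
12>2: swap(1,1), hi=0 ⇒ [2, 12, 3, 13, 5, 15, 7, 8, 10, 14]
done. lo=0 hi=0; a=[2, 12, 3, 13, 5, 15, 7, 8, 10, 14]

[2, 12, 3, 13, 5, 15, 7, 8, 10, 14]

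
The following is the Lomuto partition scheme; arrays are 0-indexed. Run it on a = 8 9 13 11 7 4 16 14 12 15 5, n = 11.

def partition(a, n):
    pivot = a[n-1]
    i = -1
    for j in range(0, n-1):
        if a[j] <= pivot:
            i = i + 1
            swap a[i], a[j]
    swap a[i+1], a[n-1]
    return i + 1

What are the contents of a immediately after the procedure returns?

4 5 13 11 7 8 16 14 12 15 9

pivot = a[10] = 5; i = -1
j=0: a[0]=8 > 5 → no swap
j=1: a[1]=9 > 5 → no swap
j=2: a[2]=13 > 5 → no swap
j=3: a[3]=11 > 5 → no swap
j=4: a[4]=7 > 5 → no swap
j=5: a[5]=4 ≤ 5 → i=0, swap a[0],a[5] → 4 9 13 11 7 8 16 14 12 15 5
j=6: a[6]=16 > 5 → no swap
j=7: a[7]=14 > 5 → no swap
j=8: a[8]=12 > 5 → no swap
j=9: a[9]=15 > 5 → no swap
final swap a[1],a[10] → 4 5 13 11 7 8 16 14 12 15 9; return 1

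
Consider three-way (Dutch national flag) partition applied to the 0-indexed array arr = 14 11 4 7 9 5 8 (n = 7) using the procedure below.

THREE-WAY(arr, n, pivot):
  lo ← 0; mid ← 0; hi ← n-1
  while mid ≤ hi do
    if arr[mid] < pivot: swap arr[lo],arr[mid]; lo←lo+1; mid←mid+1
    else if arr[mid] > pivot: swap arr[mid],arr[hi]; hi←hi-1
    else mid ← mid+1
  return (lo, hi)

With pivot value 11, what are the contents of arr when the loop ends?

pivot = 11; lo=0, mid=0, hi=6
arr[mid]=14>11: swap arr[0],arr[6]; hi=5 → 8 11 4 7 9 5 14
arr[mid]=8<11: swap arr[0],arr[0]; lo=1,mid=1 → 8 11 4 7 9 5 14
arr[mid]=11=11: mid=2
arr[mid]=4<11: swap arr[1],arr[2]; lo=2,mid=3 → 8 4 11 7 9 5 14
arr[mid]=7<11: swap arr[2],arr[3]; lo=3,mid=4 → 8 4 7 11 9 5 14
arr[mid]=9<11: swap arr[3],arr[4]; lo=4,mid=5 → 8 4 7 9 11 5 14
arr[mid]=5<11: swap arr[4],arr[5]; lo=5,mid=6 → 8 4 7 9 5 11 14
end: lo=5, hi=5; arr = 8 4 7 9 5 11 14

8 4 7 9 5 11 14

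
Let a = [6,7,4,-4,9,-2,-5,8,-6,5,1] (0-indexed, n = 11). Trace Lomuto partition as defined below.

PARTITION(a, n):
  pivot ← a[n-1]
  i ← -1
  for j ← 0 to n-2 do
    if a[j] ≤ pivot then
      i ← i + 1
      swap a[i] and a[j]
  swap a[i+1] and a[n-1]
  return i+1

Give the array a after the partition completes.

[-4,-2,-5,-6,1,7,4,8,6,5,9]

pivot=1, i=-1
j=0: 6>1, skip
j=1: 7>1, skip
j=2: 4>1, skip
j=3: -4≤1, i=0, swap(0,3) ⇒ [-4,7,4,6,9,-2,-5,8,-6,5,1]
j=4: 9>1, skip
j=5: -2≤1, i=1, swap(1,5) ⇒ [-4,-2,4,6,9,7,-5,8,-6,5,1]
j=6: -5≤1, i=2, swap(2,6) ⇒ [-4,-2,-5,6,9,7,4,8,-6,5,1]
j=7: 8>1, skip
j=8: -6≤1, i=3, swap(3,8) ⇒ [-4,-2,-5,-6,9,7,4,8,6,5,1]
j=9: 5>1, skip
swap(4,10) ⇒ [-4,-2,-5,-6,1,7,4,8,6,5,9]; return 4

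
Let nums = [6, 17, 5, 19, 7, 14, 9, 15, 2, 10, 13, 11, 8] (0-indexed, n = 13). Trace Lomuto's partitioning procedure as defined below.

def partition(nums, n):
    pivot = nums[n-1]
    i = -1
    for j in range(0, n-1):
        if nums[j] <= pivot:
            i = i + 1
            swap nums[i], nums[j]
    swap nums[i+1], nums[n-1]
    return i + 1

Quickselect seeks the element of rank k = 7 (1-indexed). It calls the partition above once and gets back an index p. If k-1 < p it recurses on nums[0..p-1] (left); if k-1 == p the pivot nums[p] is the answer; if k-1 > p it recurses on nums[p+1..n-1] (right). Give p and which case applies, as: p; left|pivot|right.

4; right

pivot = nums[12] = 8; i = -1
j=0: nums[0]=6 ≤ 8 → i=0, swap nums[0],nums[0] (no change) → [6, 17, 5, 19, 7, 14, 9, 15, 2, 10, 13, 11, 8]
j=1: nums[1]=17 > 8 → no swap
j=2: nums[2]=5 ≤ 8 → i=1, swap nums[1],nums[2] → [6, 5, 17, 19, 7, 14, 9, 15, 2, 10, 13, 11, 8]
j=3: nums[3]=19 > 8 → no swap
j=4: nums[4]=7 ≤ 8 → i=2, swap nums[2],nums[4] → [6, 5, 7, 19, 17, 14, 9, 15, 2, 10, 13, 11, 8]
j=5: nums[5]=14 > 8 → no swap
j=6: nums[6]=9 > 8 → no swap
j=7: nums[7]=15 > 8 → no swap
j=8: nums[8]=2 ≤ 8 → i=3, swap nums[3],nums[8] → [6, 5, 7, 2, 17, 14, 9, 15, 19, 10, 13, 11, 8]
j=9: nums[9]=10 > 8 → no swap
j=10: nums[10]=13 > 8 → no swap
j=11: nums[11]=11 > 8 → no swap
final swap nums[4],nums[12] → [6, 5, 7, 2, 8, 14, 9, 15, 19, 10, 13, 11, 17]; return 4
p = 4; k-1 = 6 > 4 ⇒ right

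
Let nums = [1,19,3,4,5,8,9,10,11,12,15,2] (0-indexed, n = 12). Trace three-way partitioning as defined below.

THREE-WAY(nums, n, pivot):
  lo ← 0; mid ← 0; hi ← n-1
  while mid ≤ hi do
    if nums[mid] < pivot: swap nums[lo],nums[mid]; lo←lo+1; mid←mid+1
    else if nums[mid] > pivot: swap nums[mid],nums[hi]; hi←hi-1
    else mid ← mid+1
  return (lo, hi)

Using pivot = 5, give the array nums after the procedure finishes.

[1,2,3,4,5,9,10,11,12,15,8,19]

pivot = 5; lo=0, mid=0, hi=11
nums[mid]=1<5: swap nums[0],nums[0]; lo=1,mid=1 → [1,19,3,4,5,8,9,10,11,12,15,2]
nums[mid]=19>5: swap nums[1],nums[11]; hi=10 → [1,2,3,4,5,8,9,10,11,12,15,19]
nums[mid]=2<5: swap nums[1],nums[1]; lo=2,mid=2 → [1,2,3,4,5,8,9,10,11,12,15,19]
nums[mid]=3<5: swap nums[2],nums[2]; lo=3,mid=3 → [1,2,3,4,5,8,9,10,11,12,15,19]
nums[mid]=4<5: swap nums[3],nums[3]; lo=4,mid=4 → [1,2,3,4,5,8,9,10,11,12,15,19]
nums[mid]=5=5: mid=5
nums[mid]=8>5: swap nums[5],nums[10]; hi=9 → [1,2,3,4,5,15,9,10,11,12,8,19]
nums[mid]=15>5: swap nums[5],nums[9]; hi=8 → [1,2,3,4,5,12,9,10,11,15,8,19]
nums[mid]=12>5: swap nums[5],nums[8]; hi=7 → [1,2,3,4,5,11,9,10,12,15,8,19]
nums[mid]=11>5: swap nums[5],nums[7]; hi=6 → [1,2,3,4,5,10,9,11,12,15,8,19]
nums[mid]=10>5: swap nums[5],nums[6]; hi=5 → [1,2,3,4,5,9,10,11,12,15,8,19]
nums[mid]=9>5: swap nums[5],nums[5]; hi=4 → [1,2,3,4,5,9,10,11,12,15,8,19]
end: lo=4, hi=4; nums = [1,2,3,4,5,9,10,11,12,15,8,19]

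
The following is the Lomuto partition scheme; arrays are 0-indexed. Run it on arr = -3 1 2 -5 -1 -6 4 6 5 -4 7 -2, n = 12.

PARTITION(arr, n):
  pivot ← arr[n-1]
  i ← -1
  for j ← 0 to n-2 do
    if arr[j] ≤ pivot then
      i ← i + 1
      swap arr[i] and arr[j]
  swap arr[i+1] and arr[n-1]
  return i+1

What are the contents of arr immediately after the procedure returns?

-3 -5 -6 -4 -2 2 4 6 5 1 7 -1

pivot=-2, i=-1
j=0: -3≤-2, i=0, swap(0,0) ⇒ -3 1 2 -5 -1 -6 4 6 5 -4 7 -2
j=1: 1>-2, skip
j=2: 2>-2, skip
j=3: -5≤-2, i=1, swap(1,3) ⇒ -3 -5 2 1 -1 -6 4 6 5 -4 7 -2
j=4: -1>-2, skip
j=5: -6≤-2, i=2, swap(2,5) ⇒ -3 -5 -6 1 -1 2 4 6 5 -4 7 -2
j=6: 4>-2, skip
j=7: 6>-2, skip
j=8: 5>-2, skip
j=9: -4≤-2, i=3, swap(3,9) ⇒ -3 -5 -6 -4 -1 2 4 6 5 1 7 -2
j=10: 7>-2, skip
swap(4,11) ⇒ -3 -5 -6 -4 -2 2 4 6 5 1 7 -1; return 4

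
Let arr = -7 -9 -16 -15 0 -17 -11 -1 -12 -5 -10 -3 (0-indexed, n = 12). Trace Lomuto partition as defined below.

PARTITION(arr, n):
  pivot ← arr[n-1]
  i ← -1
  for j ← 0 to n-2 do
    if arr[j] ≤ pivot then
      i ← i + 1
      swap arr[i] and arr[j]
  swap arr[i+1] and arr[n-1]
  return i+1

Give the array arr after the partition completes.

pivot=-3, i=-1
j=0: -7≤-3, i=0, swap(0,0) ⇒ -7 -9 -16 -15 0 -17 -11 -1 -12 -5 -10 -3
j=1: -9≤-3, i=1, swap(1,1) ⇒ -7 -9 -16 -15 0 -17 -11 -1 -12 -5 -10 -3
j=2: -16≤-3, i=2, swap(2,2) ⇒ -7 -9 -16 -15 0 -17 -11 -1 -12 -5 -10 -3
j=3: -15≤-3, i=3, swap(3,3) ⇒ -7 -9 -16 -15 0 -17 -11 -1 -12 -5 -10 -3
j=4: 0>-3, skip
j=5: -17≤-3, i=4, swap(4,5) ⇒ -7 -9 -16 -15 -17 0 -11 -1 -12 -5 -10 -3
j=6: -11≤-3, i=5, swap(5,6) ⇒ -7 -9 -16 -15 -17 -11 0 -1 -12 -5 -10 -3
j=7: -1>-3, skip
j=8: -12≤-3, i=6, swap(6,8) ⇒ -7 -9 -16 -15 -17 -11 -12 -1 0 -5 -10 -3
j=9: -5≤-3, i=7, swap(7,9) ⇒ -7 -9 -16 -15 -17 -11 -12 -5 0 -1 -10 -3
j=10: -10≤-3, i=8, swap(8,10) ⇒ -7 -9 -16 -15 -17 -11 -12 -5 -10 -1 0 -3
swap(9,11) ⇒ -7 -9 -16 -15 -17 -11 -12 -5 -10 -3 0 -1; return 9

-7 -9 -16 -15 -17 -11 -12 -5 -10 -3 0 -1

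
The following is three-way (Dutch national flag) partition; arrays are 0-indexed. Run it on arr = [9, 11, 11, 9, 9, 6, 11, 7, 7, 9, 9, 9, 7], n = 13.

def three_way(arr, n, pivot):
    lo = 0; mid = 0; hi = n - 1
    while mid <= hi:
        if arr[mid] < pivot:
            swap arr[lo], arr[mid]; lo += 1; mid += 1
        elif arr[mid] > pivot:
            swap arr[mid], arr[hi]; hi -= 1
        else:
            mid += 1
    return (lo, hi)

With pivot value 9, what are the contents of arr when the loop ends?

[7, 6, 7, 7, 9, 9, 9, 9, 9, 9, 11, 11, 11]

pivot = 9; lo=0, mid=0, hi=12
arr[mid]=9=9: mid=1
arr[mid]=11>9: swap arr[1],arr[12]; hi=11 → [9, 7, 11, 9, 9, 6, 11, 7, 7, 9, 9, 9, 11]
arr[mid]=7<9: swap arr[0],arr[1]; lo=1,mid=2 → [7, 9, 11, 9, 9, 6, 11, 7, 7, 9, 9, 9, 11]
arr[mid]=11>9: swap arr[2],arr[11]; hi=10 → [7, 9, 9, 9, 9, 6, 11, 7, 7, 9, 9, 11, 11]
arr[mid]=9=9: mid=3
arr[mid]=9=9: mid=4
arr[mid]=9=9: mid=5
arr[mid]=6<9: swap arr[1],arr[5]; lo=2,mid=6 → [7, 6, 9, 9, 9, 9, 11, 7, 7, 9, 9, 11, 11]
arr[mid]=11>9: swap arr[6],arr[10]; hi=9 → [7, 6, 9, 9, 9, 9, 9, 7, 7, 9, 11, 11, 11]
arr[mid]=9=9: mid=7
arr[mid]=7<9: swap arr[2],arr[7]; lo=3,mid=8 → [7, 6, 7, 9, 9, 9, 9, 9, 7, 9, 11, 11, 11]
arr[mid]=7<9: swap arr[3],arr[8]; lo=4,mid=9 → [7, 6, 7, 7, 9, 9, 9, 9, 9, 9, 11, 11, 11]
arr[mid]=9=9: mid=10
end: lo=4, hi=9; arr = [7, 6, 7, 7, 9, 9, 9, 9, 9, 9, 11, 11, 11]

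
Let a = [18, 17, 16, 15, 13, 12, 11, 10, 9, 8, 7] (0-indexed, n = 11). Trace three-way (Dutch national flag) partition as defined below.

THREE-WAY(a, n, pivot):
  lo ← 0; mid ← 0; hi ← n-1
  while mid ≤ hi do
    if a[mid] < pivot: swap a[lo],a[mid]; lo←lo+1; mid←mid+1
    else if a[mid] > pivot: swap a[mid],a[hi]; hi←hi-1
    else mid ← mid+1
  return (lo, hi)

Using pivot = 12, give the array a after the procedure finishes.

[7, 8, 9, 10, 11, 12, 13, 15, 16, 17, 18]

pivot = 12; lo=0, mid=0, hi=10
a[mid]=18>12: swap a[0],a[10]; hi=9 → [7, 17, 16, 15, 13, 12, 11, 10, 9, 8, 18]
a[mid]=7<12: swap a[0],a[0]; lo=1,mid=1 → [7, 17, 16, 15, 13, 12, 11, 10, 9, 8, 18]
a[mid]=17>12: swap a[1],a[9]; hi=8 → [7, 8, 16, 15, 13, 12, 11, 10, 9, 17, 18]
a[mid]=8<12: swap a[1],a[1]; lo=2,mid=2 → [7, 8, 16, 15, 13, 12, 11, 10, 9, 17, 18]
a[mid]=16>12: swap a[2],a[8]; hi=7 → [7, 8, 9, 15, 13, 12, 11, 10, 16, 17, 18]
a[mid]=9<12: swap a[2],a[2]; lo=3,mid=3 → [7, 8, 9, 15, 13, 12, 11, 10, 16, 17, 18]
a[mid]=15>12: swap a[3],a[7]; hi=6 → [7, 8, 9, 10, 13, 12, 11, 15, 16, 17, 18]
a[mid]=10<12: swap a[3],a[3]; lo=4,mid=4 → [7, 8, 9, 10, 13, 12, 11, 15, 16, 17, 18]
a[mid]=13>12: swap a[4],a[6]; hi=5 → [7, 8, 9, 10, 11, 12, 13, 15, 16, 17, 18]
a[mid]=11<12: swap a[4],a[4]; lo=5,mid=5 → [7, 8, 9, 10, 11, 12, 13, 15, 16, 17, 18]
a[mid]=12=12: mid=6
end: lo=5, hi=5; a = [7, 8, 9, 10, 11, 12, 13, 15, 16, 17, 18]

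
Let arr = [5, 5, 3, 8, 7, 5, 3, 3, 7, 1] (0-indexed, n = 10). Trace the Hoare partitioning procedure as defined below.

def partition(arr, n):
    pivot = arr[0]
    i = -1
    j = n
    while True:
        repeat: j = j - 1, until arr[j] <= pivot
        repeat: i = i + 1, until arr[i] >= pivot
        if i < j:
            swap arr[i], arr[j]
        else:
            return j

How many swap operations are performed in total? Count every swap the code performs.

pivot=5
j stops at 9 (1), i stops at 0 (5); swap ⇒ [1, 5, 3, 8, 7, 5, 3, 3, 7, 5]
j stops at 7 (3), i stops at 1 (5); swap ⇒ [1, 3, 3, 8, 7, 5, 3, 5, 7, 5]
j stops at 6 (3), i stops at 3 (8); swap ⇒ [1, 3, 3, 3, 7, 5, 8, 5, 7, 5]
j stops at 5 (5), i stops at 4 (7); swap ⇒ [1, 3, 3, 3, 5, 7, 8, 5, 7, 5]
j stops at 4, i stops at 5; i≥j ⇒ return 4. arr=[1, 3, 3, 3, 5, 7, 8, 5, 7, 5]

4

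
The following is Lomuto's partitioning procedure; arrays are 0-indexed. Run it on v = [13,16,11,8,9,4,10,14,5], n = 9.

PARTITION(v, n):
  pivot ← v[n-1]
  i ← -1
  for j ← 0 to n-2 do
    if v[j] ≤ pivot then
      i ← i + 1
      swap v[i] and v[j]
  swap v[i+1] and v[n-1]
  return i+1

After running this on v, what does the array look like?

[4,5,11,8,9,13,10,14,16]

pivot=5, i=-1
j=0: 13>5, skip
j=1: 16>5, skip
j=2: 11>5, skip
j=3: 8>5, skip
j=4: 9>5, skip
j=5: 4≤5, i=0, swap(0,5) ⇒ [4,16,11,8,9,13,10,14,5]
j=6: 10>5, skip
j=7: 14>5, skip
swap(1,8) ⇒ [4,5,11,8,9,13,10,14,16]; return 1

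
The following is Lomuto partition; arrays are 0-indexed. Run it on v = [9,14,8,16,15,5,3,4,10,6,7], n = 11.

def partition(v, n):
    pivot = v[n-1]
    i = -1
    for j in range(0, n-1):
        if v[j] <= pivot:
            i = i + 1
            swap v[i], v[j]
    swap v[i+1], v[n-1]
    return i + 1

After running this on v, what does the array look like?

pivot=7, i=-1
j=0: 9>7, skip
j=1: 14>7, skip
j=2: 8>7, skip
j=3: 16>7, skip
j=4: 15>7, skip
j=5: 5≤7, i=0, swap(0,5) ⇒ [5,14,8,16,15,9,3,4,10,6,7]
j=6: 3≤7, i=1, swap(1,6) ⇒ [5,3,8,16,15,9,14,4,10,6,7]
j=7: 4≤7, i=2, swap(2,7) ⇒ [5,3,4,16,15,9,14,8,10,6,7]
j=8: 10>7, skip
j=9: 6≤7, i=3, swap(3,9) ⇒ [5,3,4,6,15,9,14,8,10,16,7]
swap(4,10) ⇒ [5,3,4,6,7,9,14,8,10,16,15]; return 4

[5,3,4,6,7,9,14,8,10,16,15]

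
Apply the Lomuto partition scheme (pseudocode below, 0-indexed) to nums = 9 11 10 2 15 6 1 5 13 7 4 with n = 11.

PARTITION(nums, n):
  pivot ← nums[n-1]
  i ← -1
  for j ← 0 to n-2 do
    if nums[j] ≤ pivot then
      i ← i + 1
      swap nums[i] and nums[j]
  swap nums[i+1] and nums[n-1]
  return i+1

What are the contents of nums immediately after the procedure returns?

pivot = nums[10] = 4; i = -1
j=0: nums[0]=9 > 4 → no swap
j=1: nums[1]=11 > 4 → no swap
j=2: nums[2]=10 > 4 → no swap
j=3: nums[3]=2 ≤ 4 → i=0, swap nums[0],nums[3] → 2 11 10 9 15 6 1 5 13 7 4
j=4: nums[4]=15 > 4 → no swap
j=5: nums[5]=6 > 4 → no swap
j=6: nums[6]=1 ≤ 4 → i=1, swap nums[1],nums[6] → 2 1 10 9 15 6 11 5 13 7 4
j=7: nums[7]=5 > 4 → no swap
j=8: nums[8]=13 > 4 → no swap
j=9: nums[9]=7 > 4 → no swap
final swap nums[2],nums[10] → 2 1 4 9 15 6 11 5 13 7 10; return 2

2 1 4 9 15 6 11 5 13 7 10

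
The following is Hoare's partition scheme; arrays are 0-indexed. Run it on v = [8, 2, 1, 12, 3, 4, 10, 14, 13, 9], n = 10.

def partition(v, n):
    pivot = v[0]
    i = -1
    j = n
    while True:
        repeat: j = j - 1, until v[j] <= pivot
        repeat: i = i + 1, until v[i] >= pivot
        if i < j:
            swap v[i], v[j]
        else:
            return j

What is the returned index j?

pivot = v[0] = 8; i = -1, j = 10
j→5 (v[5]=4≤8), i→0 (v[0]=8≥8); i<j, swap → [4, 2, 1, 12, 3, 8, 10, 14, 13, 9]
j→4 (v[4]=3≤8), i→3 (v[3]=12≥8); i<j, swap → [4, 2, 1, 3, 12, 8, 10, 14, 13, 9]
j→3, i→4; i≥j, return j=3. v = [4, 2, 1, 3, 12, 8, 10, 14, 13, 9]

3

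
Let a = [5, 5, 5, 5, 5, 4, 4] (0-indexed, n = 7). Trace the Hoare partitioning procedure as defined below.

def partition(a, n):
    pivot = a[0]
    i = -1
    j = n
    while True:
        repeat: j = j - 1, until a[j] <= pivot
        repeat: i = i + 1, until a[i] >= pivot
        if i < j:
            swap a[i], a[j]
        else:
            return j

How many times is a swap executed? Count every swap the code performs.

pivot = a[0] = 5; i = -1, j = 7
j→6 (a[6]=4≤5), i→0 (a[0]=5≥5); i<j, swap → [4, 5, 5, 5, 5, 4, 5]
j→5 (a[5]=4≤5), i→1 (a[1]=5≥5); i<j, swap → [4, 4, 5, 5, 5, 5, 5]
j→4 (a[4]=5≤5), i→2 (a[2]=5≥5); i<j, swap → [4, 4, 5, 5, 5, 5, 5]
j→3, i→3; i≥j, return j=3. a = [4, 4, 5, 5, 5, 5, 5]

3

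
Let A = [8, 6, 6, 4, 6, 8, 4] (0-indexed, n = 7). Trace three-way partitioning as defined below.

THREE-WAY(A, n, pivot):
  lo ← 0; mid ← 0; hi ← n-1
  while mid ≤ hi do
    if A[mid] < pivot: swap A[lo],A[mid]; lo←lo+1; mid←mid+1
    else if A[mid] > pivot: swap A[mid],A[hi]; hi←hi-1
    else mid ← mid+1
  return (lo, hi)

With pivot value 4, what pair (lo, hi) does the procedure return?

(0, 1)

pivot = 4; lo=0, mid=0, hi=6
A[mid]=8>4: swap A[0],A[6]; hi=5 → [4, 6, 6, 4, 6, 8, 8]
A[mid]=4=4: mid=1
A[mid]=6>4: swap A[1],A[5]; hi=4 → [4, 8, 6, 4, 6, 6, 8]
A[mid]=8>4: swap A[1],A[4]; hi=3 → [4, 6, 6, 4, 8, 6, 8]
A[mid]=6>4: swap A[1],A[3]; hi=2 → [4, 4, 6, 6, 8, 6, 8]
A[mid]=4=4: mid=2
A[mid]=6>4: swap A[2],A[2]; hi=1 → [4, 4, 6, 6, 8, 6, 8]
end: lo=0, hi=1; A = [4, 4, 6, 6, 8, 6, 8]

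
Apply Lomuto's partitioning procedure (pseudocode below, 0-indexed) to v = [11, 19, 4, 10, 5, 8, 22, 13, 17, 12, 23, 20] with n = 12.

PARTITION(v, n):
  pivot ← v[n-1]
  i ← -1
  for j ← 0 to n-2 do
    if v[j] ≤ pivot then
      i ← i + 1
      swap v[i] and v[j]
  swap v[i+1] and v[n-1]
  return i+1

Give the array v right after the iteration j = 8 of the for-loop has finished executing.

pivot = v[11] = 20; i = -1
j=0: v[0]=11 ≤ 20 → i=0, swap v[0],v[0] (no change) → [11, 19, 4, 10, 5, 8, 22, 13, 17, 12, 23, 20]
j=1: v[1]=19 ≤ 20 → i=1, swap v[1],v[1] (no change) → [11, 19, 4, 10, 5, 8, 22, 13, 17, 12, 23, 20]
j=2: v[2]=4 ≤ 20 → i=2, swap v[2],v[2] (no change) → [11, 19, 4, 10, 5, 8, 22, 13, 17, 12, 23, 20]
j=3: v[3]=10 ≤ 20 → i=3, swap v[3],v[3] (no change) → [11, 19, 4, 10, 5, 8, 22, 13, 17, 12, 23, 20]
j=4: v[4]=5 ≤ 20 → i=4, swap v[4],v[4] (no change) → [11, 19, 4, 10, 5, 8, 22, 13, 17, 12, 23, 20]
j=5: v[5]=8 ≤ 20 → i=5, swap v[5],v[5] (no change) → [11, 19, 4, 10, 5, 8, 22, 13, 17, 12, 23, 20]
j=6: v[6]=22 > 20 → no swap
j=7: v[7]=13 ≤ 20 → i=6, swap v[6],v[7] → [11, 19, 4, 10, 5, 8, 13, 22, 17, 12, 23, 20]
j=8: v[8]=17 ≤ 20 → i=7, swap v[7],v[8] → [11, 19, 4, 10, 5, 8, 13, 17, 22, 12, 23, 20]
(after j=8) v = [11, 19, 4, 10, 5, 8, 13, 17, 22, 12, 23, 20]

[11, 19, 4, 10, 5, 8, 13, 17, 22, 12, 23, 20]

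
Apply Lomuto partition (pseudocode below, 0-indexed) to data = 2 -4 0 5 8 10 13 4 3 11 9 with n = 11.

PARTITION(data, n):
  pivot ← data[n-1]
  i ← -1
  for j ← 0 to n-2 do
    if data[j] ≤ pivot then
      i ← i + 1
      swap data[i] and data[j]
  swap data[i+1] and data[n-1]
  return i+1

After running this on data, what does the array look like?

pivot=9, i=-1
j=0: 2≤9, i=0, swap(0,0) ⇒ 2 -4 0 5 8 10 13 4 3 11 9
j=1: -4≤9, i=1, swap(1,1) ⇒ 2 -4 0 5 8 10 13 4 3 11 9
j=2: 0≤9, i=2, swap(2,2) ⇒ 2 -4 0 5 8 10 13 4 3 11 9
j=3: 5≤9, i=3, swap(3,3) ⇒ 2 -4 0 5 8 10 13 4 3 11 9
j=4: 8≤9, i=4, swap(4,4) ⇒ 2 -4 0 5 8 10 13 4 3 11 9
j=5: 10>9, skip
j=6: 13>9, skip
j=7: 4≤9, i=5, swap(5,7) ⇒ 2 -4 0 5 8 4 13 10 3 11 9
j=8: 3≤9, i=6, swap(6,8) ⇒ 2 -4 0 5 8 4 3 10 13 11 9
j=9: 11>9, skip
swap(7,10) ⇒ 2 -4 0 5 8 4 3 9 13 11 10; return 7

2 -4 0 5 8 4 3 9 13 11 10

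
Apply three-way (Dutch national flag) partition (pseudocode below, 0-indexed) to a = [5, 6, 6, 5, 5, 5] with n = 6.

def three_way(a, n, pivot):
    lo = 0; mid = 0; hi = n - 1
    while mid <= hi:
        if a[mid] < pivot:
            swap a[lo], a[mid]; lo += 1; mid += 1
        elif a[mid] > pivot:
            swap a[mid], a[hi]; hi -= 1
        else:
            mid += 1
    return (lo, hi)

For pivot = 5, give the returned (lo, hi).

pivot = 5; lo=0, mid=0, hi=5
a[mid]=5=5: mid=1
a[mid]=6>5: swap a[1],a[5]; hi=4 → [5, 5, 6, 5, 5, 6]
a[mid]=5=5: mid=2
a[mid]=6>5: swap a[2],a[4]; hi=3 → [5, 5, 5, 5, 6, 6]
a[mid]=5=5: mid=3
a[mid]=5=5: mid=4
end: lo=0, hi=3; a = [5, 5, 5, 5, 6, 6]

(0, 3)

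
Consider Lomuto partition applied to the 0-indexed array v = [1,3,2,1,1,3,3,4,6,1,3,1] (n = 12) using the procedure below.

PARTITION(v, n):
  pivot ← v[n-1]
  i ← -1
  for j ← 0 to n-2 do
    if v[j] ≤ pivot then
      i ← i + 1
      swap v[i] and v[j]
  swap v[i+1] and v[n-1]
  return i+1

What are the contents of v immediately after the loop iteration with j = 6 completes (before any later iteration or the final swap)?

[1,1,1,3,2,3,3,4,6,1,3,1]

pivot=1, i=-1
j=0: 1≤1, i=0, swap(0,0) ⇒ [1,3,2,1,1,3,3,4,6,1,3,1]
j=1: 3>1, skip
j=2: 2>1, skip
j=3: 1≤1, i=1, swap(1,3) ⇒ [1,1,2,3,1,3,3,4,6,1,3,1]
j=4: 1≤1, i=2, swap(2,4) ⇒ [1,1,1,3,2,3,3,4,6,1,3,1]
j=5: 3>1, skip
j=6: 3>1, skip
(after j=6) v = [1,1,1,3,2,3,3,4,6,1,3,1]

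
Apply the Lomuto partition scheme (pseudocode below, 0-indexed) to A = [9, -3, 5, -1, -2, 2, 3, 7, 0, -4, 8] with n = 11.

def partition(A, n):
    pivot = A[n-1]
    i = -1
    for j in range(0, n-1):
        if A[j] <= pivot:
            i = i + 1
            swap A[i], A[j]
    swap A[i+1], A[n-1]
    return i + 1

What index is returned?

9

pivot=8, i=-1
j=0: 9>8, skip
j=1: -3≤8, i=0, swap(0,1) ⇒ [-3, 9, 5, -1, -2, 2, 3, 7, 0, -4, 8]
j=2: 5≤8, i=1, swap(1,2) ⇒ [-3, 5, 9, -1, -2, 2, 3, 7, 0, -4, 8]
j=3: -1≤8, i=2, swap(2,3) ⇒ [-3, 5, -1, 9, -2, 2, 3, 7, 0, -4, 8]
j=4: -2≤8, i=3, swap(3,4) ⇒ [-3, 5, -1, -2, 9, 2, 3, 7, 0, -4, 8]
j=5: 2≤8, i=4, swap(4,5) ⇒ [-3, 5, -1, -2, 2, 9, 3, 7, 0, -4, 8]
j=6: 3≤8, i=5, swap(5,6) ⇒ [-3, 5, -1, -2, 2, 3, 9, 7, 0, -4, 8]
j=7: 7≤8, i=6, swap(6,7) ⇒ [-3, 5, -1, -2, 2, 3, 7, 9, 0, -4, 8]
j=8: 0≤8, i=7, swap(7,8) ⇒ [-3, 5, -1, -2, 2, 3, 7, 0, 9, -4, 8]
j=9: -4≤8, i=8, swap(8,9) ⇒ [-3, 5, -1, -2, 2, 3, 7, 0, -4, 9, 8]
swap(9,10) ⇒ [-3, 5, -1, -2, 2, 3, 7, 0, -4, 8, 9]; return 9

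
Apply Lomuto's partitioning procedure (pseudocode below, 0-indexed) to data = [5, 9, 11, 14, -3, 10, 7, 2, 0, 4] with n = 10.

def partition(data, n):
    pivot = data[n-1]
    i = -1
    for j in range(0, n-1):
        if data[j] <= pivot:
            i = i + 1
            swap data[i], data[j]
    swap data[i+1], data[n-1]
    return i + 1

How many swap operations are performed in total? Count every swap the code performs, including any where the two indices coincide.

pivot = data[9] = 4; i = -1
j=0: data[0]=5 > 4 → no swap
j=1: data[1]=9 > 4 → no swap
j=2: data[2]=11 > 4 → no swap
j=3: data[3]=14 > 4 → no swap
j=4: data[4]=-3 ≤ 4 → i=0, swap data[0],data[4] → [-3, 9, 11, 14, 5, 10, 7, 2, 0, 4]
j=5: data[5]=10 > 4 → no swap
j=6: data[6]=7 > 4 → no swap
j=7: data[7]=2 ≤ 4 → i=1, swap data[1],data[7] → [-3, 2, 11, 14, 5, 10, 7, 9, 0, 4]
j=8: data[8]=0 ≤ 4 → i=2, swap data[2],data[8] → [-3, 2, 0, 14, 5, 10, 7, 9, 11, 4]
final swap data[3],data[9] → [-3, 2, 0, 4, 5, 10, 7, 9, 11, 14]; return 3

4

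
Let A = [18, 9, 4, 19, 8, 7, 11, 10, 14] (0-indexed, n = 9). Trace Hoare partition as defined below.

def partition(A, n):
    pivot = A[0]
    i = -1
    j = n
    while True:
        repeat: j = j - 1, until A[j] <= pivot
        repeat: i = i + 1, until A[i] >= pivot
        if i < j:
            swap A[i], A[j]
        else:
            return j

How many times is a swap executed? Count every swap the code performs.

pivot=18
j stops at 8 (14), i stops at 0 (18); swap ⇒ [14, 9, 4, 19, 8, 7, 11, 10, 18]
j stops at 7 (10), i stops at 3 (19); swap ⇒ [14, 9, 4, 10, 8, 7, 11, 19, 18]
j stops at 6, i stops at 7; i≥j ⇒ return 6. A=[14, 9, 4, 10, 8, 7, 11, 19, 18]

2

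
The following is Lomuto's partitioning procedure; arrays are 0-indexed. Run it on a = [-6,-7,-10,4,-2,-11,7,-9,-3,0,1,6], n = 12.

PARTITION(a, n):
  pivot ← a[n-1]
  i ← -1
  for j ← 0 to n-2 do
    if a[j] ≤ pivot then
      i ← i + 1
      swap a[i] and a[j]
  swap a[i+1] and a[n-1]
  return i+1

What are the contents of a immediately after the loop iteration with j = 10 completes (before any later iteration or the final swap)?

[-6,-7,-10,4,-2,-11,-9,-3,0,1,7,6]

pivot=6, i=-1
j=0: -6≤6, i=0, swap(0,0) ⇒ [-6,-7,-10,4,-2,-11,7,-9,-3,0,1,6]
j=1: -7≤6, i=1, swap(1,1) ⇒ [-6,-7,-10,4,-2,-11,7,-9,-3,0,1,6]
j=2: -10≤6, i=2, swap(2,2) ⇒ [-6,-7,-10,4,-2,-11,7,-9,-3,0,1,6]
j=3: 4≤6, i=3, swap(3,3) ⇒ [-6,-7,-10,4,-2,-11,7,-9,-3,0,1,6]
j=4: -2≤6, i=4, swap(4,4) ⇒ [-6,-7,-10,4,-2,-11,7,-9,-3,0,1,6]
j=5: -11≤6, i=5, swap(5,5) ⇒ [-6,-7,-10,4,-2,-11,7,-9,-3,0,1,6]
j=6: 7>6, skip
j=7: -9≤6, i=6, swap(6,7) ⇒ [-6,-7,-10,4,-2,-11,-9,7,-3,0,1,6]
j=8: -3≤6, i=7, swap(7,8) ⇒ [-6,-7,-10,4,-2,-11,-9,-3,7,0,1,6]
j=9: 0≤6, i=8, swap(8,9) ⇒ [-6,-7,-10,4,-2,-11,-9,-3,0,7,1,6]
j=10: 1≤6, i=9, swap(9,10) ⇒ [-6,-7,-10,4,-2,-11,-9,-3,0,1,7,6]
(after j=10) a = [-6,-7,-10,4,-2,-11,-9,-3,0,1,7,6]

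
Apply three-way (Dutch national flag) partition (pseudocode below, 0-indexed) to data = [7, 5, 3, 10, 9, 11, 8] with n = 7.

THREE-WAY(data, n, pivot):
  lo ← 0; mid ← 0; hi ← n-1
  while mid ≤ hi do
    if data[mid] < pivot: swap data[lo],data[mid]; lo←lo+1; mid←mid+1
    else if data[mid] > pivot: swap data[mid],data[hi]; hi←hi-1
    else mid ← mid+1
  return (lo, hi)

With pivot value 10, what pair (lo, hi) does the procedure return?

(5, 5)

pivot = 10; lo=0, mid=0, hi=6
data[mid]=7<10: swap data[0],data[0]; lo=1,mid=1 → [7, 5, 3, 10, 9, 11, 8]
data[mid]=5<10: swap data[1],data[1]; lo=2,mid=2 → [7, 5, 3, 10, 9, 11, 8]
data[mid]=3<10: swap data[2],data[2]; lo=3,mid=3 → [7, 5, 3, 10, 9, 11, 8]
data[mid]=10=10: mid=4
data[mid]=9<10: swap data[3],data[4]; lo=4,mid=5 → [7, 5, 3, 9, 10, 11, 8]
data[mid]=11>10: swap data[5],data[6]; hi=5 → [7, 5, 3, 9, 10, 8, 11]
data[mid]=8<10: swap data[4],data[5]; lo=5,mid=6 → [7, 5, 3, 9, 8, 10, 11]
end: lo=5, hi=5; data = [7, 5, 3, 9, 8, 10, 11]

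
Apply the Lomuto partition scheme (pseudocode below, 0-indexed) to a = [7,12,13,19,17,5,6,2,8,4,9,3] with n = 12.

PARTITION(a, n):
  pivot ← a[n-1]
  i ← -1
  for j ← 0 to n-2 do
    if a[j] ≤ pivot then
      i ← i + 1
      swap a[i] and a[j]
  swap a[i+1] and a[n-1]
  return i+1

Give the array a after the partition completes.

[2,3,13,19,17,5,6,7,8,4,9,12]

pivot = a[11] = 3; i = -1
j=0: a[0]=7 > 3 → no swap
j=1: a[1]=12 > 3 → no swap
j=2: a[2]=13 > 3 → no swap
j=3: a[3]=19 > 3 → no swap
j=4: a[4]=17 > 3 → no swap
j=5: a[5]=5 > 3 → no swap
j=6: a[6]=6 > 3 → no swap
j=7: a[7]=2 ≤ 3 → i=0, swap a[0],a[7] → [2,12,13,19,17,5,6,7,8,4,9,3]
j=8: a[8]=8 > 3 → no swap
j=9: a[9]=4 > 3 → no swap
j=10: a[10]=9 > 3 → no swap
final swap a[1],a[11] → [2,3,13,19,17,5,6,7,8,4,9,12]; return 1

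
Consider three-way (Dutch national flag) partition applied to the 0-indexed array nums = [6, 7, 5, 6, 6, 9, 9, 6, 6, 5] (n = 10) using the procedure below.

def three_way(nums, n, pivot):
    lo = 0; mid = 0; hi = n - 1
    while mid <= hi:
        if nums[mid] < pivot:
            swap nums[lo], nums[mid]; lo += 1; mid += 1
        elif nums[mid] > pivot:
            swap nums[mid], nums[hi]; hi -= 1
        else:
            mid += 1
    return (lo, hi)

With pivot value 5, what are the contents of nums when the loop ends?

[5, 5, 6, 6, 9, 9, 6, 6, 7, 6]

lo=0 mid=0 hi=9
6>5: swap(0,9), hi=8 ⇒ [5, 7, 5, 6, 6, 9, 9, 6, 6, 6]
5=5: mid=1
7>5: swap(1,8), hi=7 ⇒ [5, 6, 5, 6, 6, 9, 9, 6, 7, 6]
6>5: swap(1,7), hi=6 ⇒ [5, 6, 5, 6, 6, 9, 9, 6, 7, 6]
6>5: swap(1,6), hi=5 ⇒ [5, 9, 5, 6, 6, 9, 6, 6, 7, 6]
9>5: swap(1,5), hi=4 ⇒ [5, 9, 5, 6, 6, 9, 6, 6, 7, 6]
9>5: swap(1,4), hi=3 ⇒ [5, 6, 5, 6, 9, 9, 6, 6, 7, 6]
6>5: swap(1,3), hi=2 ⇒ [5, 6, 5, 6, 9, 9, 6, 6, 7, 6]
6>5: swap(1,2), hi=1 ⇒ [5, 5, 6, 6, 9, 9, 6, 6, 7, 6]
5=5: mid=2
done. lo=0 hi=1; nums=[5, 5, 6, 6, 9, 9, 6, 6, 7, 6]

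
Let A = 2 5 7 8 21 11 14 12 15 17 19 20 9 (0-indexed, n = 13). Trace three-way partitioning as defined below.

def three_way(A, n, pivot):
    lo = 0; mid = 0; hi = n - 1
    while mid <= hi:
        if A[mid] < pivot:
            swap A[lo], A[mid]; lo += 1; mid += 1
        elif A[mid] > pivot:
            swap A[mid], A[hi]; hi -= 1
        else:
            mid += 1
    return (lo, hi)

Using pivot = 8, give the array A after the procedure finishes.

lo=0 mid=0 hi=12
2<8: swap(0,0), lo=1 mid=1 ⇒ 2 5 7 8 21 11 14 12 15 17 19 20 9
5<8: swap(1,1), lo=2 mid=2 ⇒ 2 5 7 8 21 11 14 12 15 17 19 20 9
7<8: swap(2,2), lo=3 mid=3 ⇒ 2 5 7 8 21 11 14 12 15 17 19 20 9
8=8: mid=4
21>8: swap(4,12), hi=11 ⇒ 2 5 7 8 9 11 14 12 15 17 19 20 21
9>8: swap(4,11), hi=10 ⇒ 2 5 7 8 20 11 14 12 15 17 19 9 21
20>8: swap(4,10), hi=9 ⇒ 2 5 7 8 19 11 14 12 15 17 20 9 21
19>8: swap(4,9), hi=8 ⇒ 2 5 7 8 17 11 14 12 15 19 20 9 21
17>8: swap(4,8), hi=7 ⇒ 2 5 7 8 15 11 14 12 17 19 20 9 21
15>8: swap(4,7), hi=6 ⇒ 2 5 7 8 12 11 14 15 17 19 20 9 21
12>8: swap(4,6), hi=5 ⇒ 2 5 7 8 14 11 12 15 17 19 20 9 21
14>8: swap(4,5), hi=4 ⇒ 2 5 7 8 11 14 12 15 17 19 20 9 21
11>8: swap(4,4), hi=3 ⇒ 2 5 7 8 11 14 12 15 17 19 20 9 21
done. lo=3 hi=3; A=2 5 7 8 11 14 12 15 17 19 20 9 21

2 5 7 8 11 14 12 15 17 19 20 9 21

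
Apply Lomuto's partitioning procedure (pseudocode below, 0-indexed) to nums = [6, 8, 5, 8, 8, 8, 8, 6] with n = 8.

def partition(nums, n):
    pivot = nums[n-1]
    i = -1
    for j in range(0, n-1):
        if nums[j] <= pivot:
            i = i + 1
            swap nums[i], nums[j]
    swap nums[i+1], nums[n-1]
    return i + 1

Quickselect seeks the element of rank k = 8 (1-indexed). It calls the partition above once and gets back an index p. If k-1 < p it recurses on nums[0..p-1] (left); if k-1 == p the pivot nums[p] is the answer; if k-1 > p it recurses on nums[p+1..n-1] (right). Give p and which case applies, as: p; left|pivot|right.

pivot = nums[7] = 6; i = -1
j=0: nums[0]=6 ≤ 6 → i=0, swap nums[0],nums[0] (no change) → [6, 8, 5, 8, 8, 8, 8, 6]
j=1: nums[1]=8 > 6 → no swap
j=2: nums[2]=5 ≤ 6 → i=1, swap nums[1],nums[2] → [6, 5, 8, 8, 8, 8, 8, 6]
j=3: nums[3]=8 > 6 → no swap
j=4: nums[4]=8 > 6 → no swap
j=5: nums[5]=8 > 6 → no swap
j=6: nums[6]=8 > 6 → no swap
final swap nums[2],nums[7] → [6, 5, 6, 8, 8, 8, 8, 8]; return 2
p = 2; k-1 = 7 > 2 ⇒ right

2; right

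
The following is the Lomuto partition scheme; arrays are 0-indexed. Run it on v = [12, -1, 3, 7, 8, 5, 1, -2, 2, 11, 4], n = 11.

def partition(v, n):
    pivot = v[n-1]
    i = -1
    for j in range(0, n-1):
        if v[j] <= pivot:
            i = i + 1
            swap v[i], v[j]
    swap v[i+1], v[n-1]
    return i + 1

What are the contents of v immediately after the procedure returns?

pivot = v[10] = 4; i = -1
j=0: v[0]=12 > 4 → no swap
j=1: v[1]=-1 ≤ 4 → i=0, swap v[0],v[1] → [-1, 12, 3, 7, 8, 5, 1, -2, 2, 11, 4]
j=2: v[2]=3 ≤ 4 → i=1, swap v[1],v[2] → [-1, 3, 12, 7, 8, 5, 1, -2, 2, 11, 4]
j=3: v[3]=7 > 4 → no swap
j=4: v[4]=8 > 4 → no swap
j=5: v[5]=5 > 4 → no swap
j=6: v[6]=1 ≤ 4 → i=2, swap v[2],v[6] → [-1, 3, 1, 7, 8, 5, 12, -2, 2, 11, 4]
j=7: v[7]=-2 ≤ 4 → i=3, swap v[3],v[7] → [-1, 3, 1, -2, 8, 5, 12, 7, 2, 11, 4]
j=8: v[8]=2 ≤ 4 → i=4, swap v[4],v[8] → [-1, 3, 1, -2, 2, 5, 12, 7, 8, 11, 4]
j=9: v[9]=11 > 4 → no swap
final swap v[5],v[10] → [-1, 3, 1, -2, 2, 4, 12, 7, 8, 11, 5]; return 5

[-1, 3, 1, -2, 2, 4, 12, 7, 8, 11, 5]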